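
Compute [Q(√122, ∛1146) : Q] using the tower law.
[Q(√122, ∛1146) : Q] = 6

Let L = Q(√122, ∛1146). Since Q(√122) ⊂ L and [Q(√122):Q] = 2, the tower law gives 2 | [L:Q]. Likewise Q(∛1146) ⊂ L with [Q(∛1146):Q] = 3 (because 1146 is not a perfect cube), so 3 | [L:Q]. As gcd(2,3) = 1, [L:Q] is divisible by 6. Conversely L is generated over Q by √122 and ∛1146, so [L:Q] ≤ 2·3 = 6. Therefore [Q(√122, ∛1146) : Q] = 6.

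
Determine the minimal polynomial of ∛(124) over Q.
m_α(x) = x^3 - 124

α satisfies α^3 = 124, so x^3 - 124 annihilates α. By the rational root test, a rational root p/q (in lowest terms) of x^3 - 124 would satisfy p^3 = 124 q^3, forcing q = 1 and p^3 = 124; but 124 is not a perfect cube, contradiction. A monic cubic over Q with no rational root is irreducible (any nontrivial factorization would include a linear factor). Hence x^3 - 124 is the minimal polynomial of α, and in particular [Q(α):Q] = 3.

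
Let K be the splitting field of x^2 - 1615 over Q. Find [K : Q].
[K : Q] = 2

f(x) = x^2 - 1615 factors as (x - √1615)(x + √1615). The splitting field is K = Q(√1615). Since 1615 is squarefree and > 1, it is not a perfect square, so x^2 - 1615 is irreducible over Q and [Q(√1615) : Q] = 2. Hence [K : Q] = 2.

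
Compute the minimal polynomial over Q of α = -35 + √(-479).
m_α(x) = x^2 + 70x + 1704

From α + 35 = √(-479), squaring gives (α + 35)^2 = -479, i.e. α^2 + 70α + 1225 = -479, so α^2 + 70α + 1704 = 0. The discriminant of x^2 + 70x + 1704 is (70)^2 - 4·(1704) = 4900 - 6816 = -1916, and 4·(-479) is not a perfect square in Q since -479 is squarefree and ≠ 1. Hence x^2 + 70x + 1704 is irreducible over Q and is the minimal polynomial of α.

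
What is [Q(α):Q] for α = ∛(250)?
[Q(α):Q] = 3

The minimal polynomial of α is x^3 - 250, irreducible over Q since 250 is not a perfect cube (so x^3 - 250 has no rational root). Hence [Q(α):Q] = deg(m_α) = 3.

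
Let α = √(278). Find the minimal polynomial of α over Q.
m_α(x) = x^2 - 278

α satisfies α^2 - 278 = 0, so x^2 - 278 annihilates α. Since d = 278 is squarefree and ≠ 1, it is not a perfect square in Q, so x^2 - 278 has no rational root and is therefore irreducible over Q (a degree-2 polynomial over a field is irreducible iff it has no root). Hence m_α(x) = x^2 - 278.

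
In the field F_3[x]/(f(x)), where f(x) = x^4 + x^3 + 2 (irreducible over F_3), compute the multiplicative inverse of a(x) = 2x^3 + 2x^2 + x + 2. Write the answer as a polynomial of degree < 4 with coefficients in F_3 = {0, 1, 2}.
a(x)^(-1) ≡ x^3 + x^2 + x + 2 (mod f(x))

Since f is irreducible over F_3, F_3[x]/(f) is a field and a(x) ≠ 0 has an inverse. Apply the extended Euclidean algorithm to f(x) and a(x) in F_3[x]: f(x) = (2x)·a(x) + (x^2 + 2x + 2);  a(x) = (2x + 1)·(x^2 + 2x + 2) + (x);  (x^2 + 2x + 2) = (x + 2)·(x) + (2). The last nonzero remainder is the constant 2 = gcd(f, a) in F_3. Back-substituting through the division chain expresses 2 = s(x)·a(x) + t(x)·f(x) with s(x) ≡ 2x^3 + 2x^2 + 2x + 1 (mod f), so (2x^3 + 2x^2 + 2x + 1)·a(x) ≡ 2 (mod f). Multiplying by 2^(-1) ≡ 2 in F_3 gives a(x)^(-1) ≡ 2·(2x^3 + 2x^2 + 2x + 1) ≡ x^3 + x^2 + x + 2 (mod f). Check: (2x^3 + 2x^2 + x + 2)·(x^3 + x^2 + x + 2) = 2x^6 + x^5 + 2x^4 + x^2 + x + 1 ≡ 1 (mod x^4 + x^3 + 2).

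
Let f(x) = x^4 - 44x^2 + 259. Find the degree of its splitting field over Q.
[K : Q] = 4

Solving the quadratic in x^2: x^2 = (44 ± √(44^2 - 4·259))/2 = (44 ± √900)/2 = (44 ± 30)/2, giving x^2 = 37 or x^2 = 7. So f(x) = (x^2 - 37)(x^2 - 7) and the roots of f are ±√37, ±√7. Hence the splitting field is K = Q(√37, √7). Since 37 and 7 are distinct squarefree integers > 1, their product 259 is not a perfect square, so √7 ∉ Q(√37). By the tower law [K:Q] = [Q(√37,√7):Q(√37)] · [Q(√37):Q] = 2 · 2 = 4.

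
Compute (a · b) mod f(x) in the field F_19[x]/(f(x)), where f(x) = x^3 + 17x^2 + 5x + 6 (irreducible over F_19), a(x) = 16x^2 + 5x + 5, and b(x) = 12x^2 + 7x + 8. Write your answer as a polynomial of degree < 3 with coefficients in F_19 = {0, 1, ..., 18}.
a · b ≡ 14x^2 + 10 (mod f(x))

Multiply in F_19[x]: a(x)·b(x) = (16x^2 + 5x + 5)·(12x^2 + 7x + 8) = 2x^4 + x^3 + 14x^2 + 18x + 2. This has degree ≥ 3, so divide by f(x) over F_19: 2x^4 + x^3 + 14x^2 + 18x + 2 = (2x + 5)·(x^3 + 17x^2 + 5x + 6) + (14x^2 + 10). Hence a·b ≡ 14x^2 + 10 (mod f). (F_19[x]/(f) is a field with 19^3 = 6859 elements since f is irreducible of degree 3.)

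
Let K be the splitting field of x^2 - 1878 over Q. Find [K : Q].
[K : Q] = 2

f(x) = x^2 - 1878 factors as (x - √1878)(x + √1878). The splitting field is K = Q(√1878). Since 1878 is squarefree and > 1, it is not a perfect square, so x^2 - 1878 is irreducible over Q and [Q(√1878) : Q] = 2. Hence [K : Q] = 2.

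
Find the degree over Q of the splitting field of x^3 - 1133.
[K : Q] = 6

The roots of x^3 - 1133 are ∛1133, ω∛1133, ω^2∛1133 where ω = e^(2πi/3) is a primitive cube root of unity, so K = Q(∛1133, ω). Now [Q(∛1133):Q] = 3 (since 1133 is not a perfect cube, x^3 - 1133 is irreducible) and [Q(ω):Q] = 2. Both 2 and 3 divide [K:Q], and [K:Q] ≤ 3·2 = 6, so [K:Q] = 6. (Equivalently: Q(∛1133) ⊂ R but ω ∉ R, so [K : Q(∛1133)] = 2.)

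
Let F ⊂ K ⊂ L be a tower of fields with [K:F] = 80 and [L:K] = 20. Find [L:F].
[L:F] = 1600

The tower law says that for any tower of field extensions F ⊂ K ⊂ L with finite degrees, [L:F] = [L:K] · [K:F]. Here this gives [L:F] = 20 · 80 = 1600.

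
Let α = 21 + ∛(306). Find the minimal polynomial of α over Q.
m_α(x) = x^3 - 63x^2 + 1323x - 9567

Set β = α - 21 = ∛(306), so β^3 = 306. Then (α - 21)^3 - 306 = 0, i.e. α is a root of g(x) = (x - 21)^3 - 306 = x^3 - 63x^2 + 1323x - 9567. Since g(x) = h(x - 21) where h(x) = x^3 - 306, and h is irreducible over Q (because 306 is not a perfect cube, so h has no rational root, and a monic cubic with no rational root is irreducible), g is also irreducible (irreducibility is preserved under the substitution x → x - 21). Hence m_α(x) = x^3 - 63x^2 + 1323x - 9567.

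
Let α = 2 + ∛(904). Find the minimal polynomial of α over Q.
m_α(x) = x^3 - 6x^2 + 12x - 912

Set β = α - 2 = ∛(904), so β^3 = 904. Then (α - 2)^3 - 904 = 0, i.e. α is a root of g(x) = (x - 2)^3 - 904 = x^3 - 6x^2 + 12x - 912. Since g(x) = h(x - 2) where h(x) = x^3 - 904, and h is irreducible over Q (because 904 is not a perfect cube, so h has no rational root, and a monic cubic with no rational root is irreducible), g is also irreducible (irreducibility is preserved under the substitution x → x - 2). Hence m_α(x) = x^3 - 6x^2 + 12x - 912.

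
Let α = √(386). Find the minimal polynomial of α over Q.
m_α(x) = x^2 - 386

α satisfies α^2 - 386 = 0, so x^2 - 386 annihilates α. Since d = 386 is squarefree and ≠ 1, it is not a perfect square in Q, so x^2 - 386 has no rational root and is therefore irreducible over Q (a degree-2 polynomial over a field is irreducible iff it has no root). Hence m_α(x) = x^2 - 386.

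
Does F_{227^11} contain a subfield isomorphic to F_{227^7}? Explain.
No: F_{227^7} is not a subfield of F_{227^11}

F_{p^m} embeds in F_{p^n} iff m | n. Here 7 ∤ 11 (since 11 = 1·7 + 4 with remainder 4 ≠ 0), so F_{227^7} is not a subfield of F_{227^11}. Equivalently: if it were, the tower law would give 7 = [F_{227^7}:F_227] dividing [F_{227^11}:F_227] = 11, contradiction.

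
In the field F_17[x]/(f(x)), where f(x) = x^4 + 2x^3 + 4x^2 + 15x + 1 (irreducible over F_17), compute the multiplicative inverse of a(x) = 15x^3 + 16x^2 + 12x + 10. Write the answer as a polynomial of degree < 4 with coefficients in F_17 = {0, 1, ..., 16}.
a(x)^(-1) ≡ 13x^3 + 4x^2 + 3x + 7 (mod f(x))

Since f is irreducible over F_17, F_17[x]/(f) is a field and a(x) ≠ 0 has an inverse. Apply the extended Euclidean algorithm to f(x) and a(x) in F_17[x]: f(x) = (8x + 12)·a(x) + (5x^2 + 12x);  a(x) = (3x + 13)·(5x^2 + 12x) + (9x + 10);  (5x^2 + 12x) = (10x + 11)·(9x + 10) + (9). The last nonzero remainder is the constant 9 = gcd(f, a) in F_17. Back-substituting through the division chain expresses 9 = s(x)·a(x) + t(x)·f(x) with s(x) ≡ 15x^3 + 2x^2 + 10x + 12 (mod f), so (15x^3 + 2x^2 + 10x + 12)·a(x) ≡ 9 (mod f). Multiplying by 9^(-1) ≡ 2 in F_17 gives a(x)^(-1) ≡ 2·(15x^3 + 2x^2 + 10x + 12) ≡ 13x^3 + 4x^2 + 3x + 7 (mod f). Check: (15x^3 + 16x^2 + 12x + 10)·(13x^3 + 4x^2 + 3x + 7) = 8x^6 + 13x^5 + 10x^4 + 8x^3 + x^2 + 12x + 2 ≡ 1 (mod x^4 + 2x^3 + 4x^2 + 15x + 1).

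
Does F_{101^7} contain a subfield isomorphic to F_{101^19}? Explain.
No: F_{101^19} is not a subfield of F_{101^7}

F_{p^m} embeds in F_{p^n} iff m | n. Here 19 ∤ 7 (since 7 = 0·19 + 7 with remainder 7 ≠ 0), so F_{101^19} is not a subfield of F_{101^7}. Equivalently: if it were, the tower law would give 19 = [F_{101^19}:F_101] dividing [F_{101^7}:F_101] = 7, contradiction.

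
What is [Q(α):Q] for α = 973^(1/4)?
[Q(α):Q] = 4

α is a root of x^4 - 973. By Eisenstein's criterion at the prime p = 7 (which divides the constant term 973 but p^2 = 49 does not, since 973 is squarefree), x^4 - 973 is irreducible over Q. Hence [Q(α):Q] = 4.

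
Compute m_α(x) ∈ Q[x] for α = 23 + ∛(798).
m_α(x) = x^3 - 69x^2 + 1587x - 12965

Set β = α - 23 = ∛(798), so β^3 = 798. Then (α - 23)^3 - 798 = 0, i.e. α is a root of g(x) = (x - 23)^3 - 798 = x^3 - 69x^2 + 1587x - 12965. Since g(x) = h(x - 23) where h(x) = x^3 - 798, and h is irreducible over Q (because 798 is not a perfect cube, so h has no rational root, and a monic cubic with no rational root is irreducible), g is also irreducible (irreducibility is preserved under the substitution x → x - 23). Hence m_α(x) = x^3 - 69x^2 + 1587x - 12965.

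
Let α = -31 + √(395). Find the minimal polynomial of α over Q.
m_α(x) = x^2 + 62x + 566

From α + 31 = √(395), squaring gives (α + 31)^2 = 395, i.e. α^2 + 62α + 961 = 395, so α^2 + 62α + 566 = 0. The discriminant of x^2 + 62x + 566 is (62)^2 - 4·(566) = 3844 - 2264 = 1580, and 4·(395) is not a perfect square in Q since 395 is squarefree and ≠ 1. Hence x^2 + 62x + 566 is irreducible over Q and is the minimal polynomial of α.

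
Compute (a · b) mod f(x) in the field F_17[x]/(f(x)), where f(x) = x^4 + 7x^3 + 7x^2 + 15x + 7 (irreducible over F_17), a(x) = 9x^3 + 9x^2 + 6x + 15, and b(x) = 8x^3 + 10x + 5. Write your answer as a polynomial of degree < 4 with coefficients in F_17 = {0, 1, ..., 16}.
a · b ≡ 15x^3 + 4x^2 + 3x + 16 (mod f(x))

Multiply in F_17[x]: a(x)·b(x) = (9x^3 + 9x^2 + 6x + 15)·(8x^3 + 10x + 5) = 4x^6 + 4x^5 + 2x^4 + 3x^2 + 10x + 7. This has degree ≥ 4, so divide by f(x) over F_17: 4x^6 + 4x^5 + 2x^4 + 3x^2 + 10x + 7 = (4x^2 + 10x + 6)·(x^4 + 7x^3 + 7x^2 + 15x + 7) + (15x^3 + 4x^2 + 3x + 16). Hence a·b ≡ 15x^3 + 4x^2 + 3x + 16 (mod f). (F_17[x]/(f) is a field with 17^4 = 83521 elements since f is irreducible of degree 4.)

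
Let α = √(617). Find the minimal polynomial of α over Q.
m_α(x) = x^2 - 617

α satisfies α^2 - 617 = 0, so x^2 - 617 annihilates α. Since d = 617 is squarefree and ≠ 1, it is not a perfect square in Q, so x^2 - 617 has no rational root and is therefore irreducible over Q (a degree-2 polynomial over a field is irreducible iff it has no root). Hence m_α(x) = x^2 - 617.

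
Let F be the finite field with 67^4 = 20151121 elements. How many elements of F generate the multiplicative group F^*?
There are φ(20151120) = 4587520 primitive elements

F_q^* is cyclic of order q - 1 = 20151120. A cyclic group of order m has exactly φ(m) generators. Here m = 20151120 = 2^4 · 3 · 5 · 11 · 17 · 449, so the number of primitive elements is φ(20151120) = 4587520.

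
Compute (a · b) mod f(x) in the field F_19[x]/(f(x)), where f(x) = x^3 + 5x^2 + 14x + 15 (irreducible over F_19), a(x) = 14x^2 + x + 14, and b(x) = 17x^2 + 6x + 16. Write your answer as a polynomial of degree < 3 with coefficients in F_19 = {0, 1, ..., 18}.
a · b ≡ 16x^2 + 15x + 10 (mod f(x))

Multiply in F_19[x]: a(x)·b(x) = (14x^2 + x + 14)·(17x^2 + 6x + 16) = 10x^4 + 6x^3 + 12x^2 + 5x + 15. This has degree ≥ 3, so divide by f(x) over F_19: 10x^4 + 6x^3 + 12x^2 + 5x + 15 = (10x + 13)·(x^3 + 5x^2 + 14x + 15) + (16x^2 + 15x + 10). Hence a·b ≡ 16x^2 + 15x + 10 (mod f). (F_19[x]/(f) is a field with 19^3 = 6859 elements since f is irreducible of degree 3.)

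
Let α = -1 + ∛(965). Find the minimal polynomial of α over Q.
m_α(x) = x^3 + 3x^2 + 3x - 964

Set β = α + 1 = ∛(965), so β^3 = 965. Then (α + 1)^3 - 965 = 0, i.e. α is a root of g(x) = (x + 1)^3 - 965 = x^3 + 3x^2 + 3x - 964. Since g(x) = h(x + 1) where h(x) = x^3 - 965, and h is irreducible over Q (because 965 is not a perfect cube, so h has no rational root, and a monic cubic with no rational root is irreducible), g is also irreducible (irreducibility is preserved under the substitution x → x + 1). Hence m_α(x) = x^3 + 3x^2 + 3x - 964.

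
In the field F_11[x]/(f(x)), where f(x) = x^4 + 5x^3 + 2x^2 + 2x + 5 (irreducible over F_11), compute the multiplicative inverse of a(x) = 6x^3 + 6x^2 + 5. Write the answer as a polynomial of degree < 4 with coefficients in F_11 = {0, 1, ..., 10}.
a(x)^(-1) ≡ 5x^2 + 5x + 7 (mod f(x))

Since f is irreducible over F_11, F_11[x]/(f) is a field and a(x) ≠ 0 has an inverse. Apply the extended Euclidean algorithm to f(x) and a(x) in F_11[x]: f(x) = (2x + 8)·a(x) + (9x^2 + 3x + 9);  a(x) = (8x + 9)·(9x^2 + 3x + 9) + (1). The last nonzero remainder is the constant 1 = gcd(f, a) in F_11. Back-substituting through the division chain expresses 1 = s(x)·a(x) + t(x)·f(x) with s(x) ≡ 5x^2 + 5x + 7 (mod f), so a(x)^(-1) ≡ s(x) = 5x^2 + 5x + 7 (mod f). Check: (6x^3 + 6x^2 + 5)·(5x^2 + 5x + 7) = 8x^5 + 5x^4 + 6x^3 + x^2 + 3x + 2 ≡ 1 (mod x^4 + 5x^3 + 2x^2 + 2x + 5).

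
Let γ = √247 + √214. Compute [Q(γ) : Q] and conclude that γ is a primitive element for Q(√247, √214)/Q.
[Q(γ) : Q] = 4 (equivalently, Q(γ) = Q(√247, √214))

Obviously Q(γ) ⊆ Q(√247, √214), and [Q(√247, √214):Q] = 4 (since 247, 214 are distinct squarefree integers > 1 with 52858 not a perfect square). To show equality we compute the minimal polynomial of γ. From γ = √247 + √214: γ^2 = 247 + 2√(52858) + 214 = 461 + 2√(52858), so γ^2 - 461 = 2√(52858); squaring, (γ^2 - 461)^2 = 4·52858, i.e. γ^4 - 922γ^2 + 212521 - 211432 = 0, i.e. γ^4 - 922γ^2 + 1089 = 0. So γ is a root of x^4 - 922x^2 + 1089. This polynomial is irreducible over Q: it has no rational root (each ±√247 ± √214 is irrational), and any factorization into two quadratics over Q would force √(52858) ∈ Q (pairing opposite roots) or √247, √214 ∈ Q (other pairings), all impossible. Hence [Q(γ):Q] = 4 = [Q(√247, √214):Q], so Q(γ) = Q(√247, √214).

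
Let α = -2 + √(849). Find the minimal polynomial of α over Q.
m_α(x) = x^2 + 4x - 845

From α + 2 = √(849), squaring gives (α + 2)^2 = 849, i.e. α^2 + 4α + 4 = 849, so α^2 + 4α - 845 = 0. The discriminant of x^2 + 4x - 845 is (4)^2 - 4·(-845) = 16 + 3380 = 3396, and 4·(849) is not a perfect square in Q since 849 is squarefree and ≠ 1. Hence x^2 + 4x - 845 is irreducible over Q and is the minimal polynomial of α.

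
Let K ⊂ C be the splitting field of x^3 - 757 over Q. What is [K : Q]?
[K : Q] = 6

The roots of x^3 - 757 are ∛757, ω∛757, ω^2∛757 where ω = e^(2πi/3) is a primitive cube root of unity, so K = Q(∛757, ω). Now [Q(∛757):Q] = 3 (since 757 is not a perfect cube, x^3 - 757 is irreducible) and [Q(ω):Q] = 2. Both 2 and 3 divide [K:Q], and [K:Q] ≤ 3·2 = 6, so [K:Q] = 6. (Equivalently: Q(∛757) ⊂ R but ω ∉ R, so [K : Q(∛757)] = 2.)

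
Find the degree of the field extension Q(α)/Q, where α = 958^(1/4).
[Q(α):Q] = 4

α is a root of x^4 - 958. By Eisenstein's criterion at the prime p = 2 (which divides the constant term 958 but p^2 = 4 does not, since 958 is squarefree), x^4 - 958 is irreducible over Q. Hence [Q(α):Q] = 4.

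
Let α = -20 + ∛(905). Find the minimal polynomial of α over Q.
m_α(x) = x^3 + 60x^2 + 1200x + 7095

Set β = α + 20 = ∛(905), so β^3 = 905. Then (α + 20)^3 - 905 = 0, i.e. α is a root of g(x) = (x + 20)^3 - 905 = x^3 + 60x^2 + 1200x + 7095. Since g(x) = h(x + 20) where h(x) = x^3 - 905, and h is irreducible over Q (because 905 is not a perfect cube, so h has no rational root, and a monic cubic with no rational root is irreducible), g is also irreducible (irreducibility is preserved under the substitution x → x + 20). Hence m_α(x) = x^3 + 60x^2 + 1200x + 7095.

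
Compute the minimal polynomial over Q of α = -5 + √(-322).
m_α(x) = x^2 + 10x + 347

From α + 5 = √(-322), squaring gives (α + 5)^2 = -322, i.e. α^2 + 10α + 25 = -322, so α^2 + 10α + 347 = 0. The discriminant of x^2 + 10x + 347 is (10)^2 - 4·(347) = 100 - 1388 = -1288, and 4·(-322) is not a perfect square in Q since -322 is squarefree and ≠ 1. Hence x^2 + 10x + 347 is irreducible over Q and is the minimal polynomial of α.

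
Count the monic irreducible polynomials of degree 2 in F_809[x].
There are 326836 monic irreducible polynomials of degree 2 over F_809

Each element of F_{809^2} that lies in no proper subfield is a root of exactly one monic irreducible of degree 2 over F_809, and each such polynomial has 2 distinct roots in F_{809^2}. By Möbius inversion the count is N_809(2) = (1/2) Σ_{d|2} μ(2/d) · 809^d = (1/2)(μ(2)·809^1 + μ(1)·809^2) = 653672/2 = 326836.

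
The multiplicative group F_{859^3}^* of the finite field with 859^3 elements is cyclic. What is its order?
|F_{859^3}^*| = 633839778

F_{859^3} has 859^3 = 633839779 elements; its multiplicative group consists of all nonzero elements, so |F_{859^3}^*| = 633839779 - 1 = 633839778. (It is cyclic since any finite subgroup of the multiplicative group of a field is cyclic.)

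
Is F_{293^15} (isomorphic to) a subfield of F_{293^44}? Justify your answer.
No: F_{293^15} is not a subfield of F_{293^44}

F_{p^m} embeds in F_{p^n} iff m | n. Here 15 ∤ 44 (since 44 = 2·15 + 14 with remainder 14 ≠ 0), so F_{293^15} is not a subfield of F_{293^44}. Equivalently: if it were, the tower law would give 15 = [F_{293^15}:F_293] dividing [F_{293^44}:F_293] = 44, contradiction.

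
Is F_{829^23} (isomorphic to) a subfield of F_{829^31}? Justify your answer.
No: F_{829^23} is not a subfield of F_{829^31}

F_{p^m} embeds in F_{p^n} iff m | n. Here 23 ∤ 31 (since 31 = 1·23 + 8 with remainder 8 ≠ 0), so F_{829^23} is not a subfield of F_{829^31}. Equivalently: if it were, the tower law would give 23 = [F_{829^23}:F_829] dividing [F_{829^31}:F_829] = 31, contradiction.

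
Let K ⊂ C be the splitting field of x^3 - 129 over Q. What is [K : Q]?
[K : Q] = 6

The roots of x^3 - 129 are ∛129, ω∛129, ω^2∛129 where ω = e^(2πi/3) is a primitive cube root of unity, so K = Q(∛129, ω). Now [Q(∛129):Q] = 3 (since 129 is not a perfect cube, x^3 - 129 is irreducible) and [Q(ω):Q] = 2. Both 2 and 3 divide [K:Q], and [K:Q] ≤ 3·2 = 6, so [K:Q] = 6. (Equivalently: Q(∛129) ⊂ R but ω ∉ R, so [K : Q(∛129)] = 2.)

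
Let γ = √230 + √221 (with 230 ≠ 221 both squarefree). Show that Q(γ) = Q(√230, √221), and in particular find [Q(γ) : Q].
[Q(γ) : Q] = 4 (equivalently, Q(γ) = Q(√230, √221))

Obviously Q(γ) ⊆ Q(√230, √221), and [Q(√230, √221):Q] = 4 (since 230, 221 are distinct squarefree integers > 1 with 50830 not a perfect square). To show equality we compute the minimal polynomial of γ. From γ = √230 + √221: γ^2 = 230 + 2√(50830) + 221 = 451 + 2√(50830), so γ^2 - 451 = 2√(50830); squaring, (γ^2 - 451)^2 = 4·50830, i.e. γ^4 - 902γ^2 + 203401 - 203320 = 0, i.e. γ^4 - 902γ^2 + 81 = 0. So γ is a root of x^4 - 902x^2 + 81. This polynomial is irreducible over Q: it has no rational root (each ±√230 ± √221 is irrational), and any factorization into two quadratics over Q would force √(50830) ∈ Q (pairing opposite roots) or √230, √221 ∈ Q (other pairings), all impossible. Hence [Q(γ):Q] = 4 = [Q(√230, √221):Q], so Q(γ) = Q(√230, √221).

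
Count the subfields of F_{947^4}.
F_{947^4} has 3 subfields

The subfields of F_{p^n} are exactly the fields F_{p^d} for d | n (each is the fixed field of the unique index-d subgroup of Gal(F_{p^n}/F_p) ≅ Z/nZ). The divisors of n = 4 are {1, 2, 4}, giving 3 subfields: F_{947^1}, F_{947^2}, F_{947^4}.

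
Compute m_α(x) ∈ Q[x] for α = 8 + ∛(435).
m_α(x) = x^3 - 24x^2 + 192x - 947

Set β = α - 8 = ∛(435), so β^3 = 435. Then (α - 8)^3 - 435 = 0, i.e. α is a root of g(x) = (x - 8)^3 - 435 = x^3 - 24x^2 + 192x - 947. Since g(x) = h(x - 8) where h(x) = x^3 - 435, and h is irreducible over Q (because 435 is not a perfect cube, so h has no rational root, and a monic cubic with no rational root is irreducible), g is also irreducible (irreducibility is preserved under the substitution x → x - 8). Hence m_α(x) = x^3 - 24x^2 + 192x - 947.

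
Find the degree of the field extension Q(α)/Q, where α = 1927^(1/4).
[Q(α):Q] = 4

α is a root of x^4 - 1927. By Eisenstein's criterion at the prime p = 41 (which divides the constant term 1927 but p^2 = 1681 does not, since 1927 is squarefree), x^4 - 1927 is irreducible over Q. Hence [Q(α):Q] = 4.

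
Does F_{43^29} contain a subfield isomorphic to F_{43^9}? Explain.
No: F_{43^9} is not a subfield of F_{43^29}

F_{p^m} embeds in F_{p^n} iff m | n. Here 9 ∤ 29 (since 29 = 3·9 + 2 with remainder 2 ≠ 0), so F_{43^9} is not a subfield of F_{43^29}. Equivalently: if it were, the tower law would give 9 = [F_{43^9}:F_43] dividing [F_{43^29}:F_43] = 29, contradiction.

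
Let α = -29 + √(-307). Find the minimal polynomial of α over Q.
m_α(x) = x^2 + 58x + 1148

From α + 29 = √(-307), squaring gives (α + 29)^2 = -307, i.e. α^2 + 58α + 841 = -307, so α^2 + 58α + 1148 = 0. The discriminant of x^2 + 58x + 1148 is (58)^2 - 4·(1148) = 3364 - 4592 = -1228, and 4·(-307) is not a perfect square in Q since -307 is squarefree and ≠ 1. Hence x^2 + 58x + 1148 is irreducible over Q and is the minimal polynomial of α.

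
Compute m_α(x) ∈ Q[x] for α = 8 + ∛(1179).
m_α(x) = x^3 - 24x^2 + 192x - 1691

Set β = α - 8 = ∛(1179), so β^3 = 1179. Then (α - 8)^3 - 1179 = 0, i.e. α is a root of g(x) = (x - 8)^3 - 1179 = x^3 - 24x^2 + 192x - 1691. Since g(x) = h(x - 8) where h(x) = x^3 - 1179, and h is irreducible over Q (because 1179 is not a perfect cube, so h has no rational root, and a monic cubic with no rational root is irreducible), g is also irreducible (irreducibility is preserved under the substitution x → x - 8). Hence m_α(x) = x^3 - 24x^2 + 192x - 1691.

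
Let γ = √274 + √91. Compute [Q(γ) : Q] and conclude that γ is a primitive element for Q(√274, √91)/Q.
[Q(γ) : Q] = 4 (equivalently, Q(γ) = Q(√274, √91))

Obviously Q(γ) ⊆ Q(√274, √91), and [Q(√274, √91):Q] = 4 (since 274, 91 are distinct squarefree integers > 1 with 24934 not a perfect square). To show equality we compute the minimal polynomial of γ. From γ = √274 + √91: γ^2 = 274 + 2√(24934) + 91 = 365 + 2√(24934), so γ^2 - 365 = 2√(24934); squaring, (γ^2 - 365)^2 = 4·24934, i.e. γ^4 - 730γ^2 + 133225 - 99736 = 0, i.e. γ^4 - 730γ^2 + 33489 = 0. So γ is a root of x^4 - 730x^2 + 33489. This polynomial is irreducible over Q: it has no rational root (each ±√274 ± √91 is irrational), and any factorization into two quadratics over Q would force √(24934) ∈ Q (pairing opposite roots) or √274, √91 ∈ Q (other pairings), all impossible. Hence [Q(γ):Q] = 4 = [Q(√274, √91):Q], so Q(γ) = Q(√274, √91).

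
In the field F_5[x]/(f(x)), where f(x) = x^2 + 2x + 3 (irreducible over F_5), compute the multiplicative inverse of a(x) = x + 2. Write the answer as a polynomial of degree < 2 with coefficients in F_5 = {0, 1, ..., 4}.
a(x)^(-1) ≡ 3x (mod f(x))

Since f is irreducible over F_5, F_5[x]/(f) is a field and a(x) ≠ 0 has an inverse. Apply the extended Euclidean algorithm to f(x) and a(x) in F_5[x]: f(x) = (x)·a(x) + (3). The last nonzero remainder is the constant 3 = gcd(f, a) in F_5. Back-substituting through the division chain expresses 3 = s(x)·a(x) + t(x)·f(x) with s(x) ≡ 4x (mod f), so (4x)·a(x) ≡ 3 (mod f). Multiplying by 3^(-1) ≡ 2 in F_5 gives a(x)^(-1) ≡ 2·(4x) ≡ 3x (mod f). Check: (x + 2)·(3x) = 3x^2 + x ≡ 1 (mod x^2 + 2x + 3).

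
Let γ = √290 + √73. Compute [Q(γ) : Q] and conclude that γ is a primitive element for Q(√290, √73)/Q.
[Q(γ) : Q] = 4 (equivalently, Q(γ) = Q(√290, √73))

Obviously Q(γ) ⊆ Q(√290, √73), and [Q(√290, √73):Q] = 4 (since 290, 73 are distinct squarefree integers > 1 with 21170 not a perfect square). To show equality we compute the minimal polynomial of γ. From γ = √290 + √73: γ^2 = 290 + 2√(21170) + 73 = 363 + 2√(21170), so γ^2 - 363 = 2√(21170); squaring, (γ^2 - 363)^2 = 4·21170, i.e. γ^4 - 726γ^2 + 131769 - 84680 = 0, i.e. γ^4 - 726γ^2 + 47089 = 0. So γ is a root of x^4 - 726x^2 + 47089. This polynomial is irreducible over Q: it has no rational root (each ±√290 ± √73 is irrational), and any factorization into two quadratics over Q would force √(21170) ∈ Q (pairing opposite roots) or √290, √73 ∈ Q (other pairings), all impossible. Hence [Q(γ):Q] = 4 = [Q(√290, √73):Q], so Q(γ) = Q(√290, √73).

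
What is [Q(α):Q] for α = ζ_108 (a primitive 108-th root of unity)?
[Q(α):Q] = 36

The minimal polynomial of ζ_108 over Q is the 108-th cyclotomic polynomial Φ_108(x), which is irreducible over Q and has degree φ(108) = 36. Hence [Q(α):Q] = φ(108) = 36.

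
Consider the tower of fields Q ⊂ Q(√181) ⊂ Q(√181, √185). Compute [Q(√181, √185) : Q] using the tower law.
[Q(√181, √185) : Q] = 4

[Q(√181):Q] = 2 (min poly x^2 - 181, irreducible since 181 is squarefree > 1). For the top step, suppose √185 ∈ Q(√181), say √185 = c + d√181 with c, d ∈ Q. Squaring: 185 = c^2 + 181d^2 + 2cd√181. Since √181 ∉ Q this forces 2cd = 0. If d = 0 then √185 = c ∈ Q, contradicting 185 squarefree > 1. If c = 0 then 185 = 181d^2, so 181·185 = (181d)^2 is a perfect square in Q — but 181·185 = 33485 is not a perfect square (since 181 and 185 are distinct squarefree integers). Contradiction. Hence √185 ∉ Q(√181), so x^2 - 185 stays irreducible over Q(√181) and [Q(√181, √185) : Q(√181)] = 2. By the tower law, [Q(√181, √185) : Q] = 2 · 2 = 4.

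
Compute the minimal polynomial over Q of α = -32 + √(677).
m_α(x) = x^2 + 64x + 347

From α + 32 = √(677), squaring gives (α + 32)^2 = 677, i.e. α^2 + 64α + 1024 = 677, so α^2 + 64α + 347 = 0. The discriminant of x^2 + 64x + 347 is (64)^2 - 4·(347) = 4096 - 1388 = 2708, and 4·(677) is not a perfect square in Q since 677 is squarefree and ≠ 1. Hence x^2 + 64x + 347 is irreducible over Q and is the minimal polynomial of α.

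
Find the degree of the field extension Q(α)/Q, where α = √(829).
[Q(α):Q] = 2

[Q(α):Q] equals the degree of the minimal polynomial of α. Here α^2 = 829 and x^2 - 829 is irreducible (d = 829 is squarefree, ≠ 1, hence not a square), so deg(m_α) = 2. Thus [Q(α):Q] = 2.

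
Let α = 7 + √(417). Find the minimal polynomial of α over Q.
m_α(x) = x^2 - 14x - 368

From α - 7 = √(417), squaring gives (α - 7)^2 = 417, i.e. α^2 - 14α + 49 = 417, so α^2 - 14α - 368 = 0. The discriminant of x^2 - 14x - 368 is (-14)^2 - 4·(-368) = 196 + 1472 = 1668, and 4·(417) is not a perfect square in Q since 417 is squarefree and ≠ 1. Hence x^2 - 14x - 368 is irreducible over Q and is the minimal polynomial of α.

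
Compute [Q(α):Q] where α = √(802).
[Q(α):Q] = 2

[Q(α):Q] equals the degree of the minimal polynomial of α. Here α^2 = 802 and x^2 - 802 is irreducible (d = 802 is squarefree, ≠ 1, hence not a square), so deg(m_α) = 2. Thus [Q(α):Q] = 2.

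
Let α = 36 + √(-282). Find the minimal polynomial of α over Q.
m_α(x) = x^2 - 72x + 1578

From α - 36 = √(-282), squaring gives (α - 36)^2 = -282, i.e. α^2 - 72α + 1296 = -282, so α^2 - 72α + 1578 = 0. The discriminant of x^2 - 72x + 1578 is (-72)^2 - 4·(1578) = 5184 - 6312 = -1128, and 4·(-282) is not a perfect square in Q since -282 is squarefree and ≠ 1. Hence x^2 - 72x + 1578 is irreducible over Q and is the minimal polynomial of α.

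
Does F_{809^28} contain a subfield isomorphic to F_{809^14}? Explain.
Yes: F_{809^14} is a subfield of F_{809^28}

F_{p^m} embeds in F_{p^n} iff m | n (since F_{p^n} is the splitting field of x^(p^n) - x, and F_{p^m} ⊂ F_{p^n} forces p^n to be a power of p^m, i.e. m | n; conversely if m | n then every root of x^(p^m) - x is a root of x^(p^n) - x). Here 14 | 28 (since 28 = 2·14), so F_{809^14} is a subfield of F_{809^28}, and [F_{809^28} : F_{809^14}] = 28/14 = 2.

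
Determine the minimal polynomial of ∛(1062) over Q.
m_α(x) = x^3 - 1062

α satisfies α^3 = 1062, so x^3 - 1062 annihilates α. By the rational root test, a rational root p/q (in lowest terms) of x^3 - 1062 would satisfy p^3 = 1062 q^3, forcing q = 1 and p^3 = 1062; but 1062 is not a perfect cube, contradiction. A monic cubic over Q with no rational root is irreducible (any nontrivial factorization would include a linear factor). Hence x^3 - 1062 is the minimal polynomial of α, and in particular [Q(α):Q] = 3.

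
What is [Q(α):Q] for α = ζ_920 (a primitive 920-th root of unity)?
[Q(α):Q] = 352

The minimal polynomial of ζ_920 over Q is the 920-th cyclotomic polynomial Φ_920(x), which is irreducible over Q and has degree φ(920) = 352. Hence [Q(α):Q] = φ(920) = 352.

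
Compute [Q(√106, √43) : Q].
[Q(√106, √43) : Q] = 4

[Q(√106):Q] = 2 (min poly x^2 - 106, irreducible since 106 is squarefree > 1). For the top step, suppose √43 ∈ Q(√106), say √43 = c + d√106 with c, d ∈ Q. Squaring: 43 = c^2 + 106d^2 + 2cd√106. Since √106 ∉ Q this forces 2cd = 0. If d = 0 then √43 = c ∈ Q, contradicting 43 squarefree > 1. If c = 0 then 43 = 106d^2, so 106·43 = (106d)^2 is a perfect square in Q — but 106·43 = 4558 is not a perfect square (since 106 and 43 are distinct squarefree integers). Contradiction. Hence √43 ∉ Q(√106), so x^2 - 43 stays irreducible over Q(√106) and [Q(√106, √43) : Q(√106)] = 2. By the tower law, [Q(√106, √43) : Q] = 2 · 2 = 4.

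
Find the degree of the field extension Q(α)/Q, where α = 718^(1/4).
[Q(α):Q] = 4

α is a root of x^4 - 718. By Eisenstein's criterion at the prime p = 2 (which divides the constant term 718 but p^2 = 4 does not, since 718 is squarefree), x^4 - 718 is irreducible over Q. Hence [Q(α):Q] = 4.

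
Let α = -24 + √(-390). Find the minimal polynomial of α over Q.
m_α(x) = x^2 + 48x + 966

From α + 24 = √(-390), squaring gives (α + 24)^2 = -390, i.e. α^2 + 48α + 576 = -390, so α^2 + 48α + 966 = 0. The discriminant of x^2 + 48x + 966 is (48)^2 - 4·(966) = 2304 - 3864 = -1560, and 4·(-390) is not a perfect square in Q since -390 is squarefree and ≠ 1. Hence x^2 + 48x + 966 is irreducible over Q and is the minimal polynomial of α.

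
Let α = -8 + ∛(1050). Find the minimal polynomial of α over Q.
m_α(x) = x^3 + 24x^2 + 192x - 538

Set β = α + 8 = ∛(1050), so β^3 = 1050. Then (α + 8)^3 - 1050 = 0, i.e. α is a root of g(x) = (x + 8)^3 - 1050 = x^3 + 24x^2 + 192x - 538. Since g(x) = h(x + 8) where h(x) = x^3 - 1050, and h is irreducible over Q (because 1050 is not a perfect cube, so h has no rational root, and a monic cubic with no rational root is irreducible), g is also irreducible (irreducibility is preserved under the substitution x → x + 8). Hence m_α(x) = x^3 + 24x^2 + 192x - 538.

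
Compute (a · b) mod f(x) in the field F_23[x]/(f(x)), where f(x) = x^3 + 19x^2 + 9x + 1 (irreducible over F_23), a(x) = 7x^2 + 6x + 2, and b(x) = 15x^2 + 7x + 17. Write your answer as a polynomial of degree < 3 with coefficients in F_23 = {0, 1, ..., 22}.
a · b ≡ 10x^2 + 17x + 4 (mod f(x))

Multiply in F_23[x]: a(x)·b(x) = (7x^2 + 6x + 2)·(15x^2 + 7x + 17) = 13x^4 + x^3 + 7x^2 + x + 11. This has degree ≥ 3, so divide by f(x) over F_23: 13x^4 + x^3 + 7x^2 + x + 11 = (13x + 7)·(x^3 + 19x^2 + 9x + 1) + (10x^2 + 17x + 4). Hence a·b ≡ 10x^2 + 17x + 4 (mod f). (F_23[x]/(f) is a field with 23^3 = 12167 elements since f is irreducible of degree 3.)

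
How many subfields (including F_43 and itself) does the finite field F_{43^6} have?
F_{43^6} has 4 subfields

The subfields of F_{p^n} are exactly the fields F_{p^d} for d | n (each is the fixed field of the unique index-d subgroup of Gal(F_{p^n}/F_p) ≅ Z/nZ). The divisors of n = 6 are {1, 2, 3, 6}, giving 4 subfields: F_{43^1}, F_{43^2}, F_{43^3}, F_{43^6}.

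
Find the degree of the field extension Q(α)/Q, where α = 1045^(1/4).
[Q(α):Q] = 4

α is a root of x^4 - 1045. By Eisenstein's criterion at the prime p = 5 (which divides the constant term 1045 but p^2 = 25 does not, since 1045 is squarefree), x^4 - 1045 is irreducible over Q. Hence [Q(α):Q] = 4.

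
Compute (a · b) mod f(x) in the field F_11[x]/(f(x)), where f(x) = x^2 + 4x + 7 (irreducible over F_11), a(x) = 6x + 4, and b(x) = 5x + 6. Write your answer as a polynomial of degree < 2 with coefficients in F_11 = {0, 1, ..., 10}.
a · b ≡ 2x + 1 (mod f(x))

Multiply in F_11[x]: a(x)·b(x) = (6x + 4)·(5x + 6) = 8x^2 + x + 2. This has degree ≥ 2, so divide by f(x) over F_11: 8x^2 + x + 2 = (8)·(x^2 + 4x + 7) + (2x + 1). Hence a·b ≡ 2x + 1 (mod f). (F_11[x]/(f) is a field with 11^2 = 121 elements since f is irreducible of degree 2.)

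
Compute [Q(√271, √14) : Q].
[Q(√271, √14) : Q] = 4

[Q(√271):Q] = 2 (min poly x^2 - 271, irreducible since 271 is squarefree > 1). For the top step, suppose √14 ∈ Q(√271), say √14 = c + d√271 with c, d ∈ Q. Squaring: 14 = c^2 + 271d^2 + 2cd√271. Since √271 ∉ Q this forces 2cd = 0. If d = 0 then √14 = c ∈ Q, contradicting 14 squarefree > 1. If c = 0 then 14 = 271d^2, so 271·14 = (271d)^2 is a perfect square in Q — but 271·14 = 3794 is not a perfect square (since 271 and 14 are distinct squarefree integers). Contradiction. Hence √14 ∉ Q(√271), so x^2 - 14 stays irreducible over Q(√271) and [Q(√271, √14) : Q(√271)] = 2. By the tower law, [Q(√271, √14) : Q] = 2 · 2 = 4.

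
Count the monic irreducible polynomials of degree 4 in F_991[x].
There are 241120527120 monic irreducible polynomials of degree 4 over F_991

Each element of F_{991^4} that lies in no proper subfield is a root of exactly one monic irreducible of degree 4 over F_991, and each such polynomial has 4 distinct roots in F_{991^4}. By Möbius inversion the count is N_991(4) = (1/4) Σ_{d|4} μ(4/d) · 991^d = (1/4)(μ(4)·991^1 + μ(2)·991^2 + μ(1)·991^4) = 964482108480/4 = 241120527120.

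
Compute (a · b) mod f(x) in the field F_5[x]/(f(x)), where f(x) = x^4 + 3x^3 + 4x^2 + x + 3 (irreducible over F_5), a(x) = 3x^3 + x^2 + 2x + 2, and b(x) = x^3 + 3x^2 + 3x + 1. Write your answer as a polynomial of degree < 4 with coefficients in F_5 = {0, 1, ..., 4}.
a · b ≡ 2x^2 + x (mod f(x))

Multiply in F_5[x]: a(x)·b(x) = (3x^3 + x^2 + 2x + 2)·(x^3 + 3x^2 + 3x + 1) = 3x^6 + 4x^4 + 4x^3 + 3x^2 + 3x + 2. This has degree ≥ 4, so divide by f(x) over F_5: 3x^6 + 4x^4 + 4x^3 + 3x^2 + 3x + 2 = (3x^2 + x + 4)·(x^4 + 3x^3 + 4x^2 + x + 3) + (2x^2 + x). Hence a·b ≡ 2x^2 + x (mod f). (F_5[x]/(f) is a field with 5^4 = 625 elements since f is irreducible of degree 4.)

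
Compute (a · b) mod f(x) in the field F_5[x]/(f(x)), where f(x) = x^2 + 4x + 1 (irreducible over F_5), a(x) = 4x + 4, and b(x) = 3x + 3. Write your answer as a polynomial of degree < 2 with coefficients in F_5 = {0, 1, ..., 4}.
a · b ≡ x (mod f(x))

Multiply in F_5[x]: a(x)·b(x) = (4x + 4)·(3x + 3) = 2x^2 + 4x + 2. This has degree ≥ 2, so divide by f(x) over F_5: 2x^2 + 4x + 2 = (2)·(x^2 + 4x + 1) + (x). Hence a·b ≡ x (mod f). (F_5[x]/(f) is a field with 5^2 = 25 elements since f is irreducible of degree 2.)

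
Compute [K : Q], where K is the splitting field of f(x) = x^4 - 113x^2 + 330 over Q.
[K : Q] = 4

Solving the quadratic in x^2: x^2 = (113 ± √(113^2 - 4·330))/2 = (113 ± √11449)/2 = (113 ± 107)/2, giving x^2 = 3 or x^2 = 110. So f(x) = (x^2 - 3)(x^2 - 110) and the roots of f are ±√3, ±√110. Hence the splitting field is K = Q(√3, √110). Since 3 and 110 are distinct squarefree integers > 1, their product 330 is not a perfect square, so √110 ∉ Q(√3). By the tower law [K:Q] = [Q(√3,√110):Q(√3)] · [Q(√3):Q] = 2 · 2 = 4.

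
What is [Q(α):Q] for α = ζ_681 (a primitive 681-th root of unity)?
[Q(α):Q] = 452

The minimal polynomial of ζ_681 over Q is the 681-th cyclotomic polynomial Φ_681(x), which is irreducible over Q and has degree φ(681) = 452. Hence [Q(α):Q] = φ(681) = 452.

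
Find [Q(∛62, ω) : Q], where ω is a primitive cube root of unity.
[Q(∛62, ω) : Q] = 6

[Q(∛62):Q] = 3 (min poly x^3 - 62, irreducible since 62 is not a perfect cube). [Q(ω):Q] = 2 (min poly x^2 + x + 1). Since Q(∛62) ⊂ R and ω ∉ R, we have ω ∉ Q(∛62), so x^2 + x + 1 remains irreducible over Q(∛62) and [Q(∛62, ω) : Q(∛62)] = 2. By the tower law, [Q(∛62, ω) : Q] = 3 · 2 = 6. (In fact Q(∛62, ω) is the splitting field of x^3 - 62 over Q.)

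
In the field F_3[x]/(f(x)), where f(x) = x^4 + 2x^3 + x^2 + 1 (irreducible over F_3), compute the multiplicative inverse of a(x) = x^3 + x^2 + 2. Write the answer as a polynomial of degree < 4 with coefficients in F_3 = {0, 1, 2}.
a(x)^(-1) ≡ x^3 + x (mod f(x))

Since f is irreducible over F_3, F_3[x]/(f) is a field and a(x) ≠ 0 has an inverse. Apply the extended Euclidean algorithm to f(x) and a(x) in F_3[x]: f(x) = (x + 1)·a(x) + (x + 2);  a(x) = (x^2 + 2x + 2)·(x + 2) + (1). The last nonzero remainder is the constant 1 = gcd(f, a) in F_3. Back-substituting through the division chain expresses 1 = s(x)·a(x) + t(x)·f(x) with s(x) ≡ x^3 + x (mod f), so a(x)^(-1) ≡ s(x) = x^3 + x (mod f). Check: (x^3 + x^2 + 2)·(x^3 + x) = x^6 + x^5 + x^4 + 2x ≡ 1 (mod x^4 + 2x^3 + x^2 + 1).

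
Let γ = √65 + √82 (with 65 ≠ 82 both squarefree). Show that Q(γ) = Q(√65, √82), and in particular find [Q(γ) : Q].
[Q(γ) : Q] = 4 (equivalently, Q(γ) = Q(√65, √82))

Obviously Q(γ) ⊆ Q(√65, √82), and [Q(√65, √82):Q] = 4 (since 65, 82 are distinct squarefree integers > 1 with 5330 not a perfect square). To show equality we compute the minimal polynomial of γ. From γ = √65 + √82: γ^2 = 65 + 2√(5330) + 82 = 147 + 2√(5330), so γ^2 - 147 = 2√(5330); squaring, (γ^2 - 147)^2 = 4·5330, i.e. γ^4 - 294γ^2 + 21609 - 21320 = 0, i.e. γ^4 - 294γ^2 + 289 = 0. So γ is a root of x^4 - 294x^2 + 289. This polynomial is irreducible over Q: it has no rational root (each ±√65 ± √82 is irrational), and any factorization into two quadratics over Q would force √(5330) ∈ Q (pairing opposite roots) or √65, √82 ∈ Q (other pairings), all impossible. Hence [Q(γ):Q] = 4 = [Q(√65, √82):Q], so Q(γ) = Q(√65, √82).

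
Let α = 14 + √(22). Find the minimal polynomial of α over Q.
m_α(x) = x^2 - 28x + 174

From α - 14 = √(22), squaring gives (α - 14)^2 = 22, i.e. α^2 - 28α + 196 = 22, so α^2 - 28α + 174 = 0. The discriminant of x^2 - 28x + 174 is (-28)^2 - 4·(174) = 784 - 696 = 88, and 4·(22) is not a perfect square in Q since 22 is squarefree and ≠ 1. Hence x^2 - 28x + 174 is irreducible over Q and is the minimal polynomial of α.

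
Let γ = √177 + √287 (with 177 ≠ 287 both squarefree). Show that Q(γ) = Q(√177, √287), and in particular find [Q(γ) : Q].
[Q(γ) : Q] = 4 (equivalently, Q(γ) = Q(√177, √287))

Obviously Q(γ) ⊆ Q(√177, √287), and [Q(√177, √287):Q] = 4 (since 177, 287 are distinct squarefree integers > 1 with 50799 not a perfect square). To show equality we compute the minimal polynomial of γ. From γ = √177 + √287: γ^2 = 177 + 2√(50799) + 287 = 464 + 2√(50799), so γ^2 - 464 = 2√(50799); squaring, (γ^2 - 464)^2 = 4·50799, i.e. γ^4 - 928γ^2 + 215296 - 203196 = 0, i.e. γ^4 - 928γ^2 + 12100 = 0. So γ is a root of x^4 - 928x^2 + 12100. This polynomial is irreducible over Q: it has no rational root (each ±√177 ± √287 is irrational), and any factorization into two quadratics over Q would force √(50799) ∈ Q (pairing opposite roots) or √177, √287 ∈ Q (other pairings), all impossible. Hence [Q(γ):Q] = 4 = [Q(√177, √287):Q], so Q(γ) = Q(√177, √287).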